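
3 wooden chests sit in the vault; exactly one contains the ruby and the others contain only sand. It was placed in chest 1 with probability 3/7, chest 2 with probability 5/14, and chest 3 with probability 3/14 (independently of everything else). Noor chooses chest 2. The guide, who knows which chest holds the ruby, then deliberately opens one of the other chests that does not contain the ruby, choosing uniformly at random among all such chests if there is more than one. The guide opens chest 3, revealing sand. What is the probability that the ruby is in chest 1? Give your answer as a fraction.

Apply Bayes' rule, conditioning on where the ruby actually is.
If it is in chest 1 (prior 3/7): the guide has no choice, probability 1; weight (3/7)·1 = 3/7.
If it is in chest 2 (prior 5/14): the guide has 2 equally likely choices, so probability 1/2; weight (5/14)·(1/2) = 5/28.
If it is in chest 3 (prior 3/14): the guide opened chest 3, so this case is ruled out; weight (3/14)·0 = 0.
The weights sum to 17/28.
So P(the ruby in chest 1 | the guide opened chest 3) = (3/7) / (17/28) = 12/17.

12/17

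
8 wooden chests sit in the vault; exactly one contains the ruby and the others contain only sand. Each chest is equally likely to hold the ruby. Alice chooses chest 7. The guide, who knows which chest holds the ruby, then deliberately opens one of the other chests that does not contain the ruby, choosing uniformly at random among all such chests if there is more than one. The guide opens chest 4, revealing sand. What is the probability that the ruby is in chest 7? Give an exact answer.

Condition on the true location of the ruby.
If it is in any of chests 1, 2, 3, 5, 6, and 8 (prior 1/8 each): the guide has 6 equally likely choices, so probability 1/6; weight (1/8)·(1/6) = 1/48 each.
If it is in chest 4 (prior 1/8): the guide opened chest 4, so this case is ruled out; weight (1/8)·0 = 0.
If it is in chest 7 (prior 1/8): the guide has 7 equally likely choices, so probability 1/7; weight (1/8)·(1/7) = 1/56.
The weights sum to 1/7.
So P(the ruby in chest 7 | the guide opened chest 4) = (1/56) / (1/7) = 1/8.

1/8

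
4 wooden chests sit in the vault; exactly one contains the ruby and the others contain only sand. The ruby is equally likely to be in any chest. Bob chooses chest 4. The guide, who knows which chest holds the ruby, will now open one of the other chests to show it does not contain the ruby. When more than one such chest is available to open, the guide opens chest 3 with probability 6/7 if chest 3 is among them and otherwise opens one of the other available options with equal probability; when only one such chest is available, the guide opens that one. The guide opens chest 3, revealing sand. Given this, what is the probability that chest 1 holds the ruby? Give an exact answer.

1/3

Apply Bayes' rule, conditioning on where the ruby actually is.
If it is in any of chests 1, 2, and 4 (prior 1/4 each): chest 3 is available, opened with probability 6/7; weight (1/4)·(6/7) = 3/14 each.
If it is in chest 3 (prior 1/4): the guide opened chest 3, so this case is ruled out; weight (1/4)·0 = 0.
The weights sum to 9/14.
So P(the ruby in chest 1 | the guide opened chest 3) = (3/14) / (9/14) = 1/3.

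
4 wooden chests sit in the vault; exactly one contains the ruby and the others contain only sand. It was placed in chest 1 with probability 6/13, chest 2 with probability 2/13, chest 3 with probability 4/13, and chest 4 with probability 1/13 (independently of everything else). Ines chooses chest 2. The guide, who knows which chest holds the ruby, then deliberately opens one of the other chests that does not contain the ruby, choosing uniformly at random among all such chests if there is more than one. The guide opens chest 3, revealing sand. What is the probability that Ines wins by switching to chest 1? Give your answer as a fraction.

Condition on the true location of the ruby.
If it is in chest 1 (prior 6/13): the guide has 2 equally likely choices, so probability 1/2; weight (6/13)·(1/2) = 3/13.
If it is in chest 2 (prior 2/13): the guide has 3 equally likely choices, so probability 1/3; weight (2/13)·(1/3) = 2/39.
If it is in chest 3 (prior 4/13): the guide opened chest 3, so this case is ruled out; weight (4/13)·0 = 0.
If it is in chest 4 (prior 1/13): the guide has 2 equally likely choices, so probability 1/2; weight (1/13)·(1/2) = 1/26.
The weights sum to 25/78.
So P(the ruby in chest 1 | the guide opened chest 3) = (3/13) / (25/78) = 18/25.

18/25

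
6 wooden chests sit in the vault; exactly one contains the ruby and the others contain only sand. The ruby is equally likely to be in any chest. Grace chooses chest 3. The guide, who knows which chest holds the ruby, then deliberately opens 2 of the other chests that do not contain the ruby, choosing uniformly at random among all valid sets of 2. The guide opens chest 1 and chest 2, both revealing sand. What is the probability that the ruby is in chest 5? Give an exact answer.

5/18

Condition on the true location of the ruby.
If it is in either of chests 1 and 2 (prior 1/6 each): that chest was opened and seen not to hold the prize — ruled out; weight (1/6)·0 = 0 each.
If it is in chest 3 (prior 1/6): the guide has 10 equally likely choices, so probability 1/10; weight (1/6)·(1/10) = 1/60.
If it is in any of chests 4, 5, and 6 (prior 1/6 each): the guide has 6 equally likely choices, so probability 1/6; weight (1/6)·(1/6) = 1/36 each.
The weights sum to 1/10.
So P(the ruby in chest 5 | the guide opened chest 1 and chest 2) = (1/36) / (1/10) = 5/18.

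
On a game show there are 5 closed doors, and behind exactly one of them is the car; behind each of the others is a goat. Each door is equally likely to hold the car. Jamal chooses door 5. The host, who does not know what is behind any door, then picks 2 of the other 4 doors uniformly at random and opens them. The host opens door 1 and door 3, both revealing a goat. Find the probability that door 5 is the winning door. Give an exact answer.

1/3

Consider each possible location of the car in turn.
If it is behind either of doors 1 and 3 (prior 1/5 each): that door was opened and seen not to hold the prize — ruled out; weight (1/5)·0 = 0 each.
If it is behind any of doors 2, 4, and 5 (prior 1/5 each): the host picks exactly this set with probability 1/6 regardless, and none is the prize; weight (1/5)·(1/6) = 1/30 each.
The weights sum to 1/10.
So P(the car behind door 5 | the host opened door 1 and door 3) = (1/30) / (1/10) = 1/3.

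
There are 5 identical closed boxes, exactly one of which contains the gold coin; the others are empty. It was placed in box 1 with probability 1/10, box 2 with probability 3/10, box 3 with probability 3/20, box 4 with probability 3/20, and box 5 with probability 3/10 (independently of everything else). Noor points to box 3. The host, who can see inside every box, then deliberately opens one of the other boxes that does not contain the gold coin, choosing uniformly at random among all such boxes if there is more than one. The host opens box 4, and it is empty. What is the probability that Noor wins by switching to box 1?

Condition on the true location of the gold coin.
If it is in box 1 (prior 1/10): the host has 3 equally likely choices, so probability 1/3; weight (1/10)·(1/3) = 1/30.
If it is in either of boxes 2 and 5 (prior 3/10 each): the host has 3 equally likely choices, so probability 1/3; weight (3/10)·(1/3) = 1/10 each.
If it is in box 3 (prior 3/20): the host has 4 equally likely choices, so probability 1/4; weight (3/20)·(1/4) = 3/80.
If it is in box 4 (prior 3/20): the host opened box 4, so this case is ruled out; weight (3/20)·0 = 0.
The weights sum to 13/48.
So P(the gold coin in box 1 | the host opened box 4) = (1/30) / (13/48) = 8/65.

8/65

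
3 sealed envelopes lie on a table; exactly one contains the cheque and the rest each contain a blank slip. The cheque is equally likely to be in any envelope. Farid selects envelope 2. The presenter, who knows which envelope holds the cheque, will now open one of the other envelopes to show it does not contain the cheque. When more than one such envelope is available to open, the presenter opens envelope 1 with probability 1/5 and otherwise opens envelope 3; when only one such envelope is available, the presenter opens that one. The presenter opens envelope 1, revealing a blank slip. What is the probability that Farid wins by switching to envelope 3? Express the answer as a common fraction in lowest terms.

Condition on the true location of the cheque.
If it is in envelope 1 (prior 1/3): the presenter opened envelope 1, so this case is ruled out; weight (1/3)·0 = 0.
If it is in envelope 2 (prior 1/3): envelope 1 is available, opened with probability 1/5; weight (1/3)·(1/5) = 1/15.
If it is in envelope 3 (prior 1/3): only envelope 1 is available, probability 1; weight (1/3)·1 = 1/3.
The weights sum to 2/5.
So P(the cheque in envelope 3 | the presenter opened envelope 1) = (1/3) / (2/5) = 5/6.

5/6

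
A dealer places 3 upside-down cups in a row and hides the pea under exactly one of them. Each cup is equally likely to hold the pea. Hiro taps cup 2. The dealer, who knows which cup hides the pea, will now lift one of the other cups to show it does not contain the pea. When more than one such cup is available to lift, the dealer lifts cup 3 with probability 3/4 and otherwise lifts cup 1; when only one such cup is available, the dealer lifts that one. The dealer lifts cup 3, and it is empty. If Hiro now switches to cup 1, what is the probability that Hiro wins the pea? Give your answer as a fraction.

Consider each possible location of the pea in turn.
If it is under cup 1 (prior 1/3): only cup 3 is available, probability 1; weight (1/3)·1 = 1/3.
If it is under cup 2 (prior 1/3): cup 3 is available, opened with probability 3/4; weight (1/3)·(3/4) = 1/4.
If it is under cup 3 (prior 1/3): the dealer opened cup 3, so this case is ruled out; weight (1/3)·0 = 0.
The weights sum to 7/12.
So P(the pea under cup 1 | the dealer opened cup 3) = (1/3) / (7/12) = 4/7.

4/7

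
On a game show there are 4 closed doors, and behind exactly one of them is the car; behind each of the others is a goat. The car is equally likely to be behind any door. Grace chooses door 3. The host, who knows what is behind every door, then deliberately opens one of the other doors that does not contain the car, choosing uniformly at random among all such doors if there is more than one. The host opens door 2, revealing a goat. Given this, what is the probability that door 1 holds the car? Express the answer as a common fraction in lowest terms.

3/8

Consider each possible location of the car in turn.
If it is behind either of doors 1 and 4 (prior 1/4 each): the host has 2 equally likely choices, so probability 1/2; weight (1/4)·(1/2) = 1/8 each.
If it is behind door 2 (prior 1/4): the host opened door 2, so this case is ruled out; weight (1/4)·0 = 0.
If it is behind door 3 (prior 1/4): the host has 3 equally likely choices, so probability 1/3; weight (1/4)·(1/3) = 1/12.
The weights sum to 1/3.
So P(the car behind door 1 | the host opened door 2) = (1/8) / (1/3) = 3/8.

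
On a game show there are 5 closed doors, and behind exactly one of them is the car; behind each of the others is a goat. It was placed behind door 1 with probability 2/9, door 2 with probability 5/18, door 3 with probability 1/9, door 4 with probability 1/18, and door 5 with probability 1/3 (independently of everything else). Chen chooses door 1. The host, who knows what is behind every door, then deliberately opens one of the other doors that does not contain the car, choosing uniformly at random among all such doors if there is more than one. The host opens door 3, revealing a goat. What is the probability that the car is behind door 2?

1/3

Consider each possible location of the car in turn.
If it is behind door 1 (prior 2/9): the host has 4 equally likely choices, so probability 1/4; weight (2/9)·(1/4) = 1/18.
If it is behind door 2 (prior 5/18): the host has 3 equally likely choices, so probability 1/3; weight (5/18)·(1/3) = 5/54.
If it is behind door 3 (prior 1/9): the host opened door 3, so this case is ruled out; weight (1/9)·0 = 0.
If it is behind door 4 (prior 1/18): the host has 3 equally likely choices, so probability 1/3; weight (1/18)·(1/3) = 1/54.
If it is behind door 5 (prior 1/3): the host has 3 equally likely choices, so probability 1/3; weight (1/3)·(1/3) = 1/9.
The weights sum to 5/18.
So P(the car behind door 2 | the host opened door 3) = (5/54) / (5/18) = 1/3.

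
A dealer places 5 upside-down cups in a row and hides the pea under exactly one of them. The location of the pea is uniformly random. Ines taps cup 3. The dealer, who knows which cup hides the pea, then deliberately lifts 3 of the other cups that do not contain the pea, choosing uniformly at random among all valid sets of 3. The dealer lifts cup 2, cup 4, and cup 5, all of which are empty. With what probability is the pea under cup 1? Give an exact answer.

4/5

Consider each possible location of the pea in turn.
If it is under cup 1 (prior 1/5): the dealer has no choice, probability 1; weight (1/5)·1 = 1/5.
If it is under any of cups 2, 4, and 5 (prior 1/5 each): that cup was opened and seen not to hold the prize — ruled out; weight (1/5)·0 = 0 each.
If it is under cup 3 (prior 1/5): the dealer has 4 equally likely choices, so probability 1/4; weight (1/5)·(1/4) = 1/20.
The weights sum to 1/4.
So P(the pea under cup 1 | the dealer opened cup 2, cup 4, and cup 5) = (1/5) / (1/4) = 4/5.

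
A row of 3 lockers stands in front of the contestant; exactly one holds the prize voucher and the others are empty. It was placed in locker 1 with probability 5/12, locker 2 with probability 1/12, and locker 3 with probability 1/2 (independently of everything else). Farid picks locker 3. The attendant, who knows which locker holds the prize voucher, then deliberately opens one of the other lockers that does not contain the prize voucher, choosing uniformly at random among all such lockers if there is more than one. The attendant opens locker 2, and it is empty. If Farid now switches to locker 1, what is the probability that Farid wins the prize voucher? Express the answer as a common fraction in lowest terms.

Apply Bayes' rule, conditioning on where the prize voucher actually is.
If it is in locker 1 (prior 5/12): the attendant has no choice, probability 1; weight (5/12)·1 = 5/12.
If it is in locker 2 (prior 1/12): the attendant opened locker 2, so this case is ruled out; weight (1/12)·0 = 0.
If it is in locker 3 (prior 1/2): the attendant has 2 equally likely choices, so probability 1/2; weight (1/2)·(1/2) = 1/4.
The weights sum to 2/3.
So P(the prize voucher in locker 1 | the attendant opened locker 2) = (5/12) / (2/3) = 5/8.

5/8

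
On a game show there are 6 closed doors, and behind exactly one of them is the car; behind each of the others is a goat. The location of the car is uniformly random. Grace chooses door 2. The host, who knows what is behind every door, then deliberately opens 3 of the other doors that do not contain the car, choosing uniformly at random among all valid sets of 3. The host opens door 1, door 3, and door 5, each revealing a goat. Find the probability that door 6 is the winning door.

Condition on the true location of the car.
If it is behind any of doors 1, 3, and 5 (prior 1/6 each): that door was opened and seen not to hold the prize — ruled out; weight (1/6)·0 = 0 each.
If it is behind door 2 (prior 1/6): the host has 10 equally likely choices, so probability 1/10; weight (1/6)·(1/10) = 1/60.
If it is behind either of doors 4 and 6 (prior 1/6 each): the host has 4 equally likely choices, so probability 1/4; weight (1/6)·(1/4) = 1/24 each.
The weights sum to 1/10.
So P(the car behind door 6 | the host opened door 1, door 3, and door 5) = (1/24) / (1/10) = 5/12.

5/12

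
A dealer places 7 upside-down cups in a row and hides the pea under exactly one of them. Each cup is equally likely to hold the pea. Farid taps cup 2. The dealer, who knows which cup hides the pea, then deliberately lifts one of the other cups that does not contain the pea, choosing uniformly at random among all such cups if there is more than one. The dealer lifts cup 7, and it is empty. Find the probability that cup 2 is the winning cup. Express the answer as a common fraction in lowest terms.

Condition on the true location of the pea.
If it is under any of cups 1, 3, 4, 5, and 6 (prior 1/7 each): the dealer has 5 equally likely choices, so probability 1/5; weight (1/7)·(1/5) = 1/35 each.
If it is under cup 2 (prior 1/7): the dealer has 6 equally likely choices, so probability 1/6; weight (1/7)·(1/6) = 1/42.
If it is under cup 7 (prior 1/7): the dealer opened cup 7, so this case is ruled out; weight (1/7)·0 = 0.
The weights sum to 1/6.
So P(the pea under cup 2 | the dealer opened cup 7) = (1/42) / (1/6) = 1/7.

1/7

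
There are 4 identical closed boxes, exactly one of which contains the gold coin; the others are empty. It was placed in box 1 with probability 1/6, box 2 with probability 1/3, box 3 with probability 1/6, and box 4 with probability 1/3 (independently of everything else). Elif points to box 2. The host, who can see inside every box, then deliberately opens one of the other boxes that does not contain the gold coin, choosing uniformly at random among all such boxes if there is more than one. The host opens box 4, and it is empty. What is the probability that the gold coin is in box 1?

Condition on the true location of the gold coin.
If it is in either of boxes 1 and 3 (prior 1/6 each): the host has 2 equally likely choices, so probability 1/2; weight (1/6)·(1/2) = 1/12 each.
If it is in box 2 (prior 1/3): the host has 3 equally likely choices, so probability 1/3; weight (1/3)·(1/3) = 1/9.
If it is in box 4 (prior 1/3): the host opened box 4, so this case is ruled out; weight (1/3)·0 = 0.
The weights sum to 5/18.
So P(the gold coin in box 1 | the host opened box 4) = (1/12) / (5/18) = 3/10.

3/10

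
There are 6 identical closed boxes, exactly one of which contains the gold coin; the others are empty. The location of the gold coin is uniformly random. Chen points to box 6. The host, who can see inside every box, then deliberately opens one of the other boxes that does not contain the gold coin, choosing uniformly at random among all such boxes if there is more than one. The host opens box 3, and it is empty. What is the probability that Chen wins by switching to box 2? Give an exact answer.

Consider each possible location of the gold coin in turn.
If it is in any of boxes 1, 2, 4, and 5 (prior 1/6 each): the host has 4 equally likely choices, so probability 1/4; weight (1/6)·(1/4) = 1/24 each.
If it is in box 3 (prior 1/6): the host opened box 3, so this case is ruled out; weight (1/6)·0 = 0.
If it is in box 6 (prior 1/6): the host has 5 equally likely choices, so probability 1/5; weight (1/6)·(1/5) = 1/30.
The weights sum to 1/5.
So P(the gold coin in box 2 | the host opened box 3) = (1/24) / (1/5) = 5/24.

5/24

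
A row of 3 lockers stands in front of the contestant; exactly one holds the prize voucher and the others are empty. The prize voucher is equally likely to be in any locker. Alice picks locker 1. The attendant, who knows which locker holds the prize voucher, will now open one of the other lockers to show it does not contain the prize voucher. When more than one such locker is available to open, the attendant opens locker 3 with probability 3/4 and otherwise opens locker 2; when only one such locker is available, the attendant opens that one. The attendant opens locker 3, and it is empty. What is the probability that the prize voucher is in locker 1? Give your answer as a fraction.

3/7

Consider each possible location of the prize voucher in turn.
If it is in locker 1 (prior 1/3): locker 3 is available, opened with probability 3/4; weight (1/3)·(3/4) = 1/4.
If it is in locker 2 (prior 1/3): only locker 3 is available, probability 1; weight (1/3)·1 = 1/3.
If it is in locker 3 (prior 1/3): the attendant opened locker 3, so this case is ruled out; weight (1/3)·0 = 0.
The weights sum to 7/12.
So P(the prize voucher in locker 1 | the attendant opened locker 3) = (1/4) / (7/12) = 3/7.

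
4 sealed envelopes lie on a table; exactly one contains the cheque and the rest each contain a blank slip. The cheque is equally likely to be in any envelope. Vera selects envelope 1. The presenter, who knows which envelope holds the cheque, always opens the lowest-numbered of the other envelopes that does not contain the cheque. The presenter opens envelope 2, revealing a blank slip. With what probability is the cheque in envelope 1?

1/3

Condition on the true location of the cheque.
If it is in any of envelopes 1, 3, and 4 (prior 1/4 each): envelope 2 is the lowest-numbered option available, probability 1; weight (1/4)·1 = 1/4 each.
If it is in envelope 2 (prior 1/4): the presenter opened envelope 2, so this case is ruled out; weight (1/4)·0 = 0.
The weights sum to 3/4.
So P(the cheque in envelope 1 | the presenter opened envelope 2) = (1/4) / (3/4) = 1/3.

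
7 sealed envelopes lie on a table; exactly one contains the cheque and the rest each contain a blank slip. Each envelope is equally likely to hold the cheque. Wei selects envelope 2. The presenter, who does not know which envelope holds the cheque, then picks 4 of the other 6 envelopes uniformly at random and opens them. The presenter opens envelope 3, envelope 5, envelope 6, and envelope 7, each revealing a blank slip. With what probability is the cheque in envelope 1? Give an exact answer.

1/3

Condition on the true location of the cheque.
If it is in any of envelopes 1, 2, and 4 (prior 1/7 each): the presenter picks exactly this set with probability 1/15 regardless, and none is the prize; weight (1/7)·(1/15) = 1/105 each.
If it is in any of envelopes 3, 5, 6, and 7 (prior 1/7 each): that envelope was opened and seen not to hold the prize — ruled out; weight (1/7)·0 = 0 each.
The weights sum to 1/35.
So P(the cheque in envelope 1 | the presenter opened envelope 3, envelope 5, envelope 6, and envelope 7) = (1/105) / (1/35) = 1/3.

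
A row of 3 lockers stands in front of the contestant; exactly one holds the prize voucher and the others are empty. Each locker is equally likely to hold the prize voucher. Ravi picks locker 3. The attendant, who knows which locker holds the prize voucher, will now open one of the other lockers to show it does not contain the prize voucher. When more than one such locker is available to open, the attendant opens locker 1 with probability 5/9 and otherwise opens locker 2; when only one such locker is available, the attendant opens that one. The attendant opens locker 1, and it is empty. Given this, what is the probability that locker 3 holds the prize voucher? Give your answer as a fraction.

Consider each possible location of the prize voucher in turn.
If it is in locker 1 (prior 1/3): the attendant opened locker 1, so this case is ruled out; weight (1/3)·0 = 0.
If it is in locker 2 (prior 1/3): only locker 1 is available, probability 1; weight (1/3)·1 = 1/3.
If it is in locker 3 (prior 1/3): locker 1 is available, opened with probability 5/9; weight (1/3)·(5/9) = 5/27.
The weights sum to 14/27.
So P(the prize voucher in locker 3 | the attendant opened locker 1) = (5/27) / (14/27) = 5/14.

5/14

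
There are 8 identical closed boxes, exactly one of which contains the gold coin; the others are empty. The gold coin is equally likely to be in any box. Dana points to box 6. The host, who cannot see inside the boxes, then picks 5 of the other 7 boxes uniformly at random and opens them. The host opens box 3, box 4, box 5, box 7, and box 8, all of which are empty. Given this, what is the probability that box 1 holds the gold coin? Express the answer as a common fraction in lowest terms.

1/3

Apply Bayes' rule, conditioning on where the gold coin actually is.
If it is in any of boxes 1, 2, and 6 (prior 1/8 each): the host picks exactly this set with probability 1/21 regardless, and none is the prize; weight (1/8)·(1/21) = 1/168 each.
If it is in any of boxes 3, 4, 5, 7, and 8 (prior 1/8 each): that box was opened and seen not to hold the prize — ruled out; weight (1/8)·0 = 0 each.
The weights sum to 1/56.
So P(the gold coin in box 1 | the host opened box 3, box 4, box 5, box 7, and box 8) = (1/168) / (1/56) = 1/3.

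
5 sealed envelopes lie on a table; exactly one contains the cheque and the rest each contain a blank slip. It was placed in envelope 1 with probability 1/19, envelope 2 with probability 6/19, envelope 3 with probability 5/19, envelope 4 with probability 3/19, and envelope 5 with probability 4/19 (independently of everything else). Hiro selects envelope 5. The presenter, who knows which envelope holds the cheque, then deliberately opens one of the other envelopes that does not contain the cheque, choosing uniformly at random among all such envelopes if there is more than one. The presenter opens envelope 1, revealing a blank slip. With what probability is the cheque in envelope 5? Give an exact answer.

3/17

Condition on the true location of the cheque.
If it is in envelope 1 (prior 1/19): the presenter opened envelope 1, so this case is ruled out; weight (1/19)·0 = 0.
If it is in envelope 2 (prior 6/19): the presenter has 3 equally likely choices, so probability 1/3; weight (6/19)·(1/3) = 2/19.
If it is in envelope 3 (prior 5/19): the presenter has 3 equally likely choices, so probability 1/3; weight (5/19)·(1/3) = 5/57.
If it is in envelope 4 (prior 3/19): the presenter has 3 equally likely choices, so probability 1/3; weight (3/19)·(1/3) = 1/19.
If it is in envelope 5 (prior 4/19): the presenter has 4 equally likely choices, so probability 1/4; weight (4/19)·(1/4) = 1/19.
The weights sum to 17/57.
So P(the cheque in envelope 5 | the presenter opened envelope 1) = (1/19) / (17/57) = 3/17.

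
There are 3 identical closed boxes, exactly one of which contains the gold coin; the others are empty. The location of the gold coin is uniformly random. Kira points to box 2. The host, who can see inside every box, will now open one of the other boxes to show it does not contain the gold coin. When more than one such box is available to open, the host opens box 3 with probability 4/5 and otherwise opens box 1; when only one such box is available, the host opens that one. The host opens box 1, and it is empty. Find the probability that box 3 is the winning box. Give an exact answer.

Condition on the true location of the gold coin.
If it is in box 1 (prior 1/3): the host opened box 1, so this case is ruled out; weight (1/3)·0 = 0.
If it is in box 2 (prior 1/3): box 3 is available but not opened, probability 1/5; weight (1/3)·(1/5) = 1/15.
If it is in box 3 (prior 1/3): only box 1 is available, probability 1; weight (1/3)·1 = 1/3.
The weights sum to 2/5.
So P(the gold coin in box 3 | the host opened box 1) = (1/3) / (2/5) = 5/6.

5/6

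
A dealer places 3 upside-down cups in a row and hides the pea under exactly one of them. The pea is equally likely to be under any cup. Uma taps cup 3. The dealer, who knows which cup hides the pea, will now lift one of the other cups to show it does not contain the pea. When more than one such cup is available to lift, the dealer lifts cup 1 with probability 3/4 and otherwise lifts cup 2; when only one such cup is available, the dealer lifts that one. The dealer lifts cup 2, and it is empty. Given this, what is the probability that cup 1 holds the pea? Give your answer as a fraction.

Apply Bayes' rule, conditioning on where the pea actually is.
If it is under cup 1 (prior 1/3): only cup 2 is available, probability 1; weight (1/3)·1 = 1/3.
If it is under cup 2 (prior 1/3): the dealer opened cup 2, so this case is ruled out; weight (1/3)·0 = 0.
If it is under cup 3 (prior 1/3): cup 1 is available but not opened, probability 1/4; weight (1/3)·(1/4) = 1/12.
The weights sum to 5/12.
So P(the pea under cup 1 | the dealer opened cup 2) = (1/3) / (5/12) = 4/5.

4/5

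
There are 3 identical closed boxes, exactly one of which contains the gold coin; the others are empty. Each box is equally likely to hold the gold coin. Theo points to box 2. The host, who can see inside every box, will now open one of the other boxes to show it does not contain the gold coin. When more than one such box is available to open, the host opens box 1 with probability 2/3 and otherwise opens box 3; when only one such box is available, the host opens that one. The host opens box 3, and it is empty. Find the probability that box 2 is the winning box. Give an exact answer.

Consider each possible location of the gold coin in turn.
If it is in box 1 (prior 1/3): only box 3 is available, probability 1; weight (1/3)·1 = 1/3.
If it is in box 2 (prior 1/3): box 1 is available but not opened, probability 1/3; weight (1/3)·(1/3) = 1/9.
If it is in box 3 (prior 1/3): the host opened box 3, so this case is ruled out; weight (1/3)·0 = 0.
The weights sum to 4/9.
So P(the gold coin in box 2 | the host opened box 3) = (1/9) / (4/9) = 1/4.

1/4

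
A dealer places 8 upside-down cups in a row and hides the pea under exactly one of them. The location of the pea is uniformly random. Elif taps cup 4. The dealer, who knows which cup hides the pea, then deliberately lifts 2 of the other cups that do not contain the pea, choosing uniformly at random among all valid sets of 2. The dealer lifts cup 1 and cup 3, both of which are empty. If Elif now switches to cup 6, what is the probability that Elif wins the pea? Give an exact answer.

7/40

Apply Bayes' rule, conditioning on where the pea actually is.
If it is under either of cups 1 and 3 (prior 1/8 each): that cup was opened and seen not to hold the prize — ruled out; weight (1/8)·0 = 0 each.
If it is under any of cups 2, 5, 6, 7, and 8 (prior 1/8 each): the dealer has 15 equally likely choices, so probability 1/15; weight (1/8)·(1/15) = 1/120 each.
If it is under cup 4 (prior 1/8): the dealer has 21 equally likely choices, so probability 1/21; weight (1/8)·(1/21) = 1/168.
The weights sum to 1/21.
So P(the pea under cup 6 | the dealer opened cup 1 and cup 3) = (1/120) / (1/21) = 7/40.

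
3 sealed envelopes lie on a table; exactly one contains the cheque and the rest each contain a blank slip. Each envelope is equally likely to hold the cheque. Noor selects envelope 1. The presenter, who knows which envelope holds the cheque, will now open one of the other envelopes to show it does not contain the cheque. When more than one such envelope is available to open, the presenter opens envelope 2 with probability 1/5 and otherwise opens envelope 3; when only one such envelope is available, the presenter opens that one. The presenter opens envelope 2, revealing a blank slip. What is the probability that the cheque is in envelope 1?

1/6

Condition on the true location of the cheque.
If it is in envelope 1 (prior 1/3): envelope 2 is available, opened with probability 1/5; weight (1/3)·(1/5) = 1/15.
If it is in envelope 2 (prior 1/3): the presenter opened envelope 2, so this case is ruled out; weight (1/3)·0 = 0.
If it is in envelope 3 (prior 1/3): only envelope 2 is available, probability 1; weight (1/3)·1 = 1/3.
The weights sum to 2/5.
So P(the cheque in envelope 1 | the presenter opened envelope 2) = (1/15) / (2/5) = 1/6.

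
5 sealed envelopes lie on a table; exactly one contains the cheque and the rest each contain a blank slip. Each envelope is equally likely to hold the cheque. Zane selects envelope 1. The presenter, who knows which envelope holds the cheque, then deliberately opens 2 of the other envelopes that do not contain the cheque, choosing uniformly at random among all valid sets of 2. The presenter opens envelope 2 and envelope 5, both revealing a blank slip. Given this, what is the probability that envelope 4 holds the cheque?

2/5

Condition on the true location of the cheque.
If it is in envelope 1 (prior 1/5): the presenter has 6 equally likely choices, so probability 1/6; weight (1/5)·(1/6) = 1/30.
If it is in either of envelopes 2 and 5 (prior 1/5 each): that envelope was opened and seen not to hold the prize — ruled out; weight (1/5)·0 = 0 each.
If it is in either of envelopes 3 and 4 (prior 1/5 each): the presenter has 3 equally likely choices, so probability 1/3; weight (1/5)·(1/3) = 1/15 each.
The weights sum to 1/6.
So P(the cheque in envelope 4 | the presenter opened envelope 2 and envelope 5) = (1/15) / (1/6) = 2/5.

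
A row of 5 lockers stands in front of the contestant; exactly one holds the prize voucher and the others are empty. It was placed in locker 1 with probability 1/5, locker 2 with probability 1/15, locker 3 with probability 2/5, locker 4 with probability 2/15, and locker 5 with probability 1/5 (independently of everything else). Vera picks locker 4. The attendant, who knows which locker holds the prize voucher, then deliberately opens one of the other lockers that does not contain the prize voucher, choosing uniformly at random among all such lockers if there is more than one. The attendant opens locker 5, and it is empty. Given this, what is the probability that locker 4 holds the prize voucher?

3/23

Consider each possible location of the prize voucher in turn.
If it is in locker 1 (prior 1/5): the attendant has 3 equally likely choices, so probability 1/3; weight (1/5)·(1/3) = 1/15.
If it is in locker 2 (prior 1/15): the attendant has 3 equally likely choices, so probability 1/3; weight (1/15)·(1/3) = 1/45.
If it is in locker 3 (prior 2/5): the attendant has 3 equally likely choices, so probability 1/3; weight (2/5)·(1/3) = 2/15.
If it is in locker 4 (prior 2/15): the attendant has 4 equally likely choices, so probability 1/4; weight (2/15)·(1/4) = 1/30.
If it is in locker 5 (prior 1/5): the attendant opened locker 5, so this case is ruled out; weight (1/5)·0 = 0.
The weights sum to 23/90.
So P(the prize voucher in locker 4 | the attendant opened locker 5) = (1/30) / (23/90) = 3/23.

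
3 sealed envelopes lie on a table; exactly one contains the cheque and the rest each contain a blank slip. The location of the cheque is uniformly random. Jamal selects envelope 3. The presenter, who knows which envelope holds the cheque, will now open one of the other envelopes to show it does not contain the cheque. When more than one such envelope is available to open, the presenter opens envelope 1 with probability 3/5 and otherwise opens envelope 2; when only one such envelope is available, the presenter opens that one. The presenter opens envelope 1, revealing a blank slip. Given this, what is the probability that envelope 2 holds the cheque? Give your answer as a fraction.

5/8

Apply Bayes' rule, conditioning on where the cheque actually is.
If it is in envelope 1 (prior 1/3): the presenter opened envelope 1, so this case is ruled out; weight (1/3)·0 = 0.
If it is in envelope 2 (prior 1/3): only envelope 1 is available, probability 1; weight (1/3)·1 = 1/3.
If it is in envelope 3 (prior 1/3): envelope 1 is available, opened with probability 3/5; weight (1/3)·(3/5) = 1/5.
The weights sum to 8/15.
So P(the cheque in envelope 2 | the presenter opened envelope 1) = (1/3) / (8/15) = 5/8.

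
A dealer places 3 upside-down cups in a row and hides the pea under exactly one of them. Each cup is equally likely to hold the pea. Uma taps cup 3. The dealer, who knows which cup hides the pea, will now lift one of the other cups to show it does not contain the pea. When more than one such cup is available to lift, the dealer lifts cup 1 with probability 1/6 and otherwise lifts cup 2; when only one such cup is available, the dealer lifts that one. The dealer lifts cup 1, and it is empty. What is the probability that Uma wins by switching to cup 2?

Condition on the true location of the pea.
If it is under cup 1 (prior 1/3): the dealer opened cup 1, so this case is ruled out; weight (1/3)·0 = 0.
If it is under cup 2 (prior 1/3): only cup 1 is available, probability 1; weight (1/3)·1 = 1/3.
If it is under cup 3 (prior 1/3): cup 1 is available, opened with probability 1/6; weight (1/3)·(1/6) = 1/18.
The weights sum to 7/18.
So P(the pea under cup 2 | the dealer opened cup 1) = (1/3) / (7/18) = 6/7.

6/7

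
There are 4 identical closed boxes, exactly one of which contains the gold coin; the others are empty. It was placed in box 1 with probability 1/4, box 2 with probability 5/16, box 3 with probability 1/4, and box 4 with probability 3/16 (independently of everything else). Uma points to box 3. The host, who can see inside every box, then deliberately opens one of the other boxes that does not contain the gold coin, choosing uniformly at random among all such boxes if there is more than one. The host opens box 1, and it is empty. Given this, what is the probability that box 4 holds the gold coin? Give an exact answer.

9/32

Apply Bayes' rule, conditioning on where the gold coin actually is.
If it is in box 1 (prior 1/4): the host opened box 1, so this case is ruled out; weight (1/4)·0 = 0.
If it is in box 2 (prior 5/16): the host has 2 equally likely choices, so probability 1/2; weight (5/16)·(1/2) = 5/32.
If it is in box 3 (prior 1/4): the host has 3 equally likely choices, so probability 1/3; weight (1/4)·(1/3) = 1/12.
If it is in box 4 (prior 3/16): the host has 2 equally likely choices, so probability 1/2; weight (3/16)·(1/2) = 3/32.
The weights sum to 1/3.
So P(the gold coin in box 4 | the host opened box 1) = (3/32) / (1/3) = 9/32.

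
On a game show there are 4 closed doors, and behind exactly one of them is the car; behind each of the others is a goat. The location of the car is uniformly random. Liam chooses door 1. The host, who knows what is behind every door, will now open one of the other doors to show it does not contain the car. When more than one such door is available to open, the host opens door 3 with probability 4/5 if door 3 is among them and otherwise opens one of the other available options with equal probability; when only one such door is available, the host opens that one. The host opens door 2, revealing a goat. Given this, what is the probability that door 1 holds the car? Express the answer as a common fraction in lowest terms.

Apply Bayes' rule, conditioning on where the car actually is.
If it is behind door 1 (prior 1/4): door 3 is available but not opened; door 2 gets probability (1 − 4/5)/2 = 1/10; weight (1/4)·(1/10) = 1/40.
If it is behind door 2 (prior 1/4): the host opened door 2, so this case is ruled out; weight (1/4)·0 = 0.
If it is behind door 3 (prior 1/4): door 3 holds the prize so is unavailable; the host chooses uniformly among the 2 others, probability 1/2; weight (1/4)·(1/2) = 1/8.
If it is behind door 4 (prior 1/4): door 3 is available but not opened, probability 1/5; weight (1/4)·(1/5) = 1/20.
The weights sum to 1/5.
So P(the car behind door 1 | the host opened door 2) = (1/40) / (1/5) = 1/8.

1/8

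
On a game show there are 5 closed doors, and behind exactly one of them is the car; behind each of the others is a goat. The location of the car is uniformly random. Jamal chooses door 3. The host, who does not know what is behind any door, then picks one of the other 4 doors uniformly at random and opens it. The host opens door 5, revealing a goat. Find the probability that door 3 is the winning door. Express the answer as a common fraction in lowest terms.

1/4

Condition on the true location of the car.
If it is behind any of doors 1, 2, 3, and 4 (prior 1/5 each): the host picks door 5 with probability 1/4 regardless, and it is not the prize; weight (1/5)·(1/4) = 1/20 each.
If it is behind door 5 (prior 1/5): the host opened door 5, so this case is ruled out; weight (1/5)·0 = 0.
The weights sum to 1/5.
So P(the car behind door 3 | the host opened door 5) = (1/20) / (1/5) = 1/4.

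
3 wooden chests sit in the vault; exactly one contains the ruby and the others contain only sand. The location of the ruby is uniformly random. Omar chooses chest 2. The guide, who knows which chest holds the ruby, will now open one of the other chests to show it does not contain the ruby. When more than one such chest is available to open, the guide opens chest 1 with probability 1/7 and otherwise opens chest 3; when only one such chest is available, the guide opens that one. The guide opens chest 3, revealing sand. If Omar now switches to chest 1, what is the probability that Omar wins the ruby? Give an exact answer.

7/13

Apply Bayes' rule, conditioning on where the ruby actually is.
If it is in chest 1 (prior 1/3): only chest 3 is available, probability 1; weight (1/3)·1 = 1/3.
If it is in chest 2 (prior 1/3): chest 1 is available but not opened, probability 6/7; weight (1/3)·(6/7) = 2/7.
If it is in chest 3 (prior 1/3): the guide opened chest 3, so this case is ruled out; weight (1/3)·0 = 0.
The weights sum to 13/21.
So P(the ruby in chest 1 | the guide opened chest 3) = (1/3) / (13/21) = 7/13.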